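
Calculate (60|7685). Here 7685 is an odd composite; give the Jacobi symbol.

0

Pull out 2^2: since 7685 ≡ 5 (mod 8), (2/7685) = -1, so (2/7685)^2 = +1.
Reciprocity: 15 ≡ 3 and 7685 ≡ 1 (mod 4), so (15/7685) = +(7685/15).
Reduce top mod 15: now compute (5/15).
Reciprocity: 5 ≡ 1 and 15 ≡ 3 (mod 4), so (5/15) = +(15/5).
Reduce top mod 5: now compute (0/5).
Top reduces to 0: gcd > 1, so the symbol is 0.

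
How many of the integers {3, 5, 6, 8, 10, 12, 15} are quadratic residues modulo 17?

(3/17) = -1 → non-residue.
(5/17) = -1 → non-residue.
(6/17) = -1 → non-residue.
(8/17) = +1 → QR.
(10/17) = -1 → non-residue.
(12/17) = -1 → non-residue.
(15/17) = +1 → QR.
Total quadratic residues among the 7: 2.

2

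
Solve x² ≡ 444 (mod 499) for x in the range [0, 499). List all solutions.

167, 332

Since 499 ≡ 3 (mod 4), a square root of 444 is 444^((499+1)/4) = 444^125 mod 499.
Repeated squaring: 444^2≡31, 444^4≡462, 444^8≡371, 444^16≡416, 444^32≡402, 444^64≡427 (mod 499).
444^125 = 444^(64+32+16+8+4+1) ≡ 167 (mod 499).
Check: 167² = 27889 ≡ 444 (mod 499). The two roots are 167 and 332.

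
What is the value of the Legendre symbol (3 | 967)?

-1

Euler's criterion: (3/967) ≡ 3^483 (mod 967).
3^2 ≡ 9 (mod 967)
3^4 ≡ 81 (mod 967)
3^8 ≡ 759 (mod 967)
3^16 ≡ 716 (mod 967)
3^32 ≡ 146 (mod 967)
3^64 ≡ 42 (mod 967)
3^128 ≡ 797 (mod 967)
3^256 ≡ 857 (mod 967)
3^483 = 3^(256+128+64+32+2+1) ≡ 966 (mod 967).
Result is 966 ≡ −1, so (3/967) = −1.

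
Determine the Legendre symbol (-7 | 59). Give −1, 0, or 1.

-1

Euler's criterion: (-7/59) ≡ 52^29 (mod 59).
52^2 ≡ 49 (mod 59)
52^4 ≡ 41 (mod 59)
52^8 ≡ 29 (mod 59)
52^16 ≡ 15 (mod 59)
52^29 = 52^(16+8+4+1) ≡ 58 (mod 59).
Result is 58 ≡ −1, so (-7/59) = −1.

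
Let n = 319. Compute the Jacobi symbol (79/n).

Reciprocity: 79 ≡ 3 and 319 ≡ 3 (mod 4), so (79/319) = −(319/79).
Reduce top mod 79: now compute (3/79).
Reciprocity: 3 ≡ 3 and 79 ≡ 3 (mod 4), so (3/79) = −(79/3).
Reduce top mod 3: now compute (1/3).
Reached (1/3) = 1. Collecting the sign flips along the way, the symbol is +1.

1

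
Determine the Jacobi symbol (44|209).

0

Pull out 2^2: since 209 ≡ 1 (mod 8), (2/209) = +1, so (2/209)^2 = +1.
Reciprocity: 11 ≡ 3 and 209 ≡ 1 (mod 4), so (11/209) = +(209/11).
Reduce top mod 11: now compute (0/11).
Top reduces to 0: gcd > 1, so the symbol is 0.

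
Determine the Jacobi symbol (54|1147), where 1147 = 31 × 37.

1

Pull out 2: since 1147 ≡ 3 (mod 8), (2/1147) = -1.
Reciprocity: 27 ≡ 3 and 1147 ≡ 3 (mod 4), so (27/1147) = −(1147/27).
Reduce top mod 27: now compute (13/27).
Reciprocity: 13 ≡ 1 and 27 ≡ 3 (mod 4), so (13/27) = +(27/13).
Reduce top mod 13: now compute (1/13).
Reached (1/13) = 1. Collecting the sign flips along the way, the symbol is +1.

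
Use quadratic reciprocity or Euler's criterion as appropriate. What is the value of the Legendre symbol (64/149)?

Euler's criterion: (64/149) ≡ 64^74 (mod 149).
64^2 ≡ 73 (mod 149)
64^4 ≡ 114 (mod 149)
64^8 ≡ 33 (mod 149)
64^16 ≡ 46 (mod 149)
64^32 ≡ 30 (mod 149)
64^64 ≡ 6 (mod 149)
64^74 = 64^(64+8+2) ≡ 1 (mod 149).
Result is 1, so (64/149) = 1.

1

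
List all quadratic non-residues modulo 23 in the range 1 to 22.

5,7,10,11,14,15,17,19,20,21,22

Square k = 1,…,11 (k and 23−k give the same square):
1²=1, 2²=4, 3²=9, 4²=16, 5²≡2, 6²≡13, 7²≡3, 8²≡18, 9²≡12, 10²≡8, 11²≡6 (mod 23).
The residues are {1, 2, 3, 4, 6, 8, 9, 12, 13, 16, 18}; the non-residues are the remaining 11 nonzero classes.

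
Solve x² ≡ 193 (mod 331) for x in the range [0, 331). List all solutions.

Since 331 ≡ 3 (mod 4), a square root of 193 is 193^((331+1)/4) = 193^83 mod 331.
Repeated squaring: 193^2≡177, 193^4≡215, 193^8≡216, 193^16≡316, 193^32≡225, 193^64≡313 (mod 331).
193^83 = 193^(64+16+2+1) ≡ 155 (mod 331).
Check: 155² = 24025 ≡ 193 (mod 331). The two roots are 155 and 176.

155, 176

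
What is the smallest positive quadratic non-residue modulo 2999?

17

(2/2999) = +1, so 2 is a residue.
(3/2999) = +1, so 3 is a residue.
(4/2999) = +1, so 4 is a residue.
(5/2999) = +1, so 5 is a residue.
(6/2999) = +1, so 6 is a residue.
(7/2999) = +1, so 7 is a residue.
(8/2999) = +1, so 8 is a residue.
(9/2999) = +1, so 9 is a residue.
(10/2999) = +1, so 10 is a residue.
(11/2999) = +1, so 11 is a residue.
(12/2999) = +1, so 12 is a residue.
(13/2999) = +1, so 13 is a residue.
(14/2999) = +1, so 14 is a residue.
(15/2999) = +1, so 15 is a residue.
(16/2999) = +1, so 16 is a residue.
(17/2999) = −1, so 17 is the smallest positive non-residue mod 2999.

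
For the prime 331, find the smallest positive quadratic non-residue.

(2/331) = −1, so 2 is the smallest positive non-residue mod 331.

2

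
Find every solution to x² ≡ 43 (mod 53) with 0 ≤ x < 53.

53 ≡ 1 (mod 4), so we find a root by search.
Trying successive values, 19² = 361 ≡ 43 (mod 53). The other root is 53 − 19 = 34.

19, 34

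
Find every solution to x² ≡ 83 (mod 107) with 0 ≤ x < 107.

Since 107 ≡ 3 (mod 4), a square root of 83 is 83^((107+1)/4) = 83^27 mod 107.
Repeated squaring: 83^2≡41, 83^4≡76, 83^8≡105, 83^16≡4 (mod 107).
83^27 = 83^(16+8+2+1) ≡ 61 (mod 107).
Check: 61² = 3721 ≡ 83 (mod 107). The two roots are 46 and 61.

46, 61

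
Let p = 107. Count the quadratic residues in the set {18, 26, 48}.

1

(18/107) = -1 → non-residue.
(26/107) = -1 → non-residue.
(48/107) = +1 → QR.
Total quadratic residues among the 3: 1.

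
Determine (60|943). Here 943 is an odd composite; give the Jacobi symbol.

1

Pull out 2^2: since 943 ≡ 7 (mod 8), (2/943) = +1, so (2/943)^2 = +1.
Reciprocity: 15 ≡ 3 and 943 ≡ 3 (mod 4), so (15/943) = −(943/15).
Reduce top mod 15: now compute (13/15).
Reciprocity: 13 ≡ 1 and 15 ≡ 3 (mod 4), so (13/15) = +(15/13).
Reduce top mod 13: now compute (2/13).
Pull out 2: since 13 ≡ 5 (mod 8), (2/13) = -1.
Reached (1/13) = 1. Collecting the sign flips along the way, the symbol is +1.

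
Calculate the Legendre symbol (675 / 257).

First reduce: 675 ≡ 161 (mod 257).
Reciprocity: 161 ≡ 1 and 257 ≡ 1 (mod 4), so (161/257) = +(257/161).
Reduce top mod 161: now compute (96/161).
Pull out 2^5: since 161 ≡ 1 (mod 8), (2/161) = +1, so (2/161)^5 = +1.
Reciprocity: 3 ≡ 3 and 161 ≡ 1 (mod 4), so (3/161) = +(161/3).
Reduce top mod 3: now compute (2/3).
Pull out 2: since 3 ≡ 3 (mod 8), (2/3) = -1.
Reached (1/3) = 1. Collecting the sign flips along the way, the symbol is -1.

-1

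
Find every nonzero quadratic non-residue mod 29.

Square k = 1,…,14 (k and 29−k give the same square):
1²=1, 2²=4, 3²=9, 4²=16, 5²=25, 6²≡7, 7²≡20, 8²≡6, 9²≡23, 10²≡13, 11²≡5, 12²≡28, 13²≡24, 14²≡22 (mod 29).
The residues are {1, 4, 5, 6, 7, 9, 13, 16, 20, 22, 23, 24, 25, 28}; the non-residues are the remaining 14 nonzero classes.

2,3,8,10,11,12,14,15,17,18,19,21,26,27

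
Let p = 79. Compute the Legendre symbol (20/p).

1

Pull out 2^2: since 79 ≡ 7 (mod 8), (2/79) = +1, so (2/79)^2 = +1.
Reciprocity: 5 ≡ 1 and 79 ≡ 3 (mod 4), so (5/79) = +(79/5).
Reduce top mod 5: now compute (4/5).
Pull out 2^2: since 5 ≡ 5 (mod 8), (2/5) = -1, so (2/5)^2 = +1.
Reached (1/5) = 1. Collecting the sign flips along the way, the symbol is +1.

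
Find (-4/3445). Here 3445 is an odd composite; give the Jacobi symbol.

1

First reduce: -4 ≡ 3441 (mod 3445).
Reciprocity: 3441 ≡ 1 and 3445 ≡ 1 (mod 4), so (3441/3445) = +(3445/3441).
Reduce top mod 3441: now compute (4/3441).
Pull out 2^2: since 3441 ≡ 1 (mod 8), (2/3441) = +1, so (2/3441)^2 = +1.
Reached (1/3441) = 1. Collecting the sign flips along the way, the symbol is +1.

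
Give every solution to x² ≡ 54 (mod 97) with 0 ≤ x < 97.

97 ≡ 1 (mod 4), so we find a root by search.
Trying successive values, 32² = 1024 ≡ 54 (mod 97). The other root is 97 − 32 = 65.

32, 65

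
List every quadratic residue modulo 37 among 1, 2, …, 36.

1 3 4 7 9 10 11 12 16 21 25 26 27 28 30 33 34 36

Square k = 1,…,18 (k and 37−k give the same square):
1²=1, 2²=4, 3²=9, 4²=16, 5²=25, 6²=36, 7²≡12, 8²≡27, 9²≡7, 10²≡26, 11²≡10, 12²≡33, 13²≡21, 14²≡11, 15²≡3, 16²≡34, 17²≡30, 18²≡28 (mod 37).
So the quadratic residues mod 37 are {1, 3, 4, 7, 9, 10, 11, 12, 16, 21, 25, 26, 27, 28, 30, 33, 34, 36}.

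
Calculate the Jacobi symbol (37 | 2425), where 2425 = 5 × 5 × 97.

-1

Reciprocity: 37 ≡ 1 and 2425 ≡ 1 (mod 4), so (37/2425) = +(2425/37).
Reduce top mod 37: now compute (20/37).
Pull out 2^2: since 37 ≡ 5 (mod 8), (2/37) = -1, so (2/37)^2 = +1.
Reciprocity: 5 ≡ 1 and 37 ≡ 1 (mod 4), so (5/37) = +(37/5).
Reduce top mod 5: now compute (2/5).
Pull out 2: since 5 ≡ 5 (mod 8), (2/5) = -1.
Reached (1/5) = 1. Collecting the sign flips along the way, the symbol is -1.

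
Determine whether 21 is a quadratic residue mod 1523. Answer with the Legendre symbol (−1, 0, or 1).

-1

Reciprocity: 21 ≡ 1 and 1523 ≡ 3 (mod 4), so (21/1523) = +(1523/21).
Reduce top mod 21: now compute (11/21).
Reciprocity: 11 ≡ 3 and 21 ≡ 1 (mod 4), so (11/21) = +(21/11).
Reduce top mod 11: now compute (10/11).
Pull out 2: since 11 ≡ 3 (mod 8), (2/11) = -1.
Reciprocity: 5 ≡ 1 and 11 ≡ 3 (mod 4), so (5/11) = +(11/5).
Reduce top mod 5: now compute (1/5).
Reached (1/5) = 1. Collecting the sign flips along the way, the symbol is -1.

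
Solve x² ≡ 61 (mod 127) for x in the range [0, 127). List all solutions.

51, 76

Since 127 ≡ 3 (mod 4), a square root of 61 is 61^((127+1)/4) = 61^32 mod 127.
Repeated squaring: 61^2≡38, 61^4≡47, 61^8≡50, 61^16≡87, 61^32≡76 (mod 127).
61^32 = 61^(32) ≡ 76 (mod 127).
Check: 76² = 5776 ≡ 61 (mod 127). The two roots are 51 and 76.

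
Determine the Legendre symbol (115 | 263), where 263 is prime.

-1

Reciprocity: 115 ≡ 3 and 263 ≡ 3 (mod 4), so (115/263) = −(263/115).
Reduce top mod 115: now compute (33/115).
Reciprocity: 33 ≡ 1 and 115 ≡ 3 (mod 4), so (33/115) = +(115/33).
Reduce top mod 33: now compute (16/33).
Pull out 2^4: since 33 ≡ 1 (mod 8), (2/33) = +1, so (2/33)^4 = +1.
Reached (1/33) = 1. Collecting the sign flips along the way, the symbol is -1.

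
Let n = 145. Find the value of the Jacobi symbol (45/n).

Reciprocity: 45 ≡ 1 and 145 ≡ 1 (mod 4), so (45/145) = +(145/45).
Reduce top mod 45: now compute (10/45).
Pull out 2: since 45 ≡ 5 (mod 8), (2/45) = -1.
Reciprocity: 5 ≡ 1 and 45 ≡ 1 (mod 4), so (5/45) = +(45/5).
Reduce top mod 5: now compute (0/5).
Top reduces to 0: gcd > 1, so the symbol is 0.

0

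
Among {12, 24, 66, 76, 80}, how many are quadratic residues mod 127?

(12/127) = -1 → non-residue.
(24/127) = -1 → non-residue.
(66/127) = -1 → non-residue.
(76/127) = +1 → QR.
(80/127) = -1 → non-residue.
Total quadratic residues among the 5: 1.

1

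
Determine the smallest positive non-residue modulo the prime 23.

(2/23) = +1, so 2 is a residue.
(3/23) = +1, so 3 is a residue.
(4/23) = +1, so 4 is a residue.
(5/23) = −1, so 5 is the smallest positive non-residue mod 23.

5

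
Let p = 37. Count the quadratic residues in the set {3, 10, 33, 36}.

(3/37) = +1 → QR.
(10/37) = +1 → QR.
(33/37) = +1 → QR.
(36/37) = +1 → QR.
Total quadratic residues among the 4: 4.

4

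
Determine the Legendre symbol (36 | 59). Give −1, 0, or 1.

1

Euler's criterion: (36/59) ≡ 36^29 (mod 59).
36^2 ≡ 57 (mod 59)
36^4 ≡ 4 (mod 59)
36^8 ≡ 16 (mod 59)
36^16 ≡ 20 (mod 59)
36^29 = 36^(16+8+4+1) ≡ 1 (mod 59).
Result is 1, so (36/59) = 1.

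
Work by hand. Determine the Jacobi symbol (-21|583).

First reduce: -21 ≡ 562 (mod 583).
Pull out 2: since 583 ≡ 7 (mod 8), (2/583) = +1.
Reciprocity: 281 ≡ 1 and 583 ≡ 3 (mod 4), so (281/583) = +(583/281).
Reduce top mod 281: now compute (21/281).
Reciprocity: 21 ≡ 1 and 281 ≡ 1 (mod 4), so (21/281) = +(281/21).
Reduce top mod 21: now compute (8/21).
Pull out 2^3: since 21 ≡ 5 (mod 8), (2/21) = -1, so (2/21)^3 = -1.
Reached (1/21) = 1. Collecting the sign flips along the way, the symbol is -1.

-1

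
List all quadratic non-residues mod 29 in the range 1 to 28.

2,3,8,10,11,12,14,15,17,18,19,21,26,27

Square k = 1,…,14 (k and 29−k give the same square):
1²=1, 2²=4, 3²=9, 4²=16, 5²=25, 6²≡7, 7²≡20, 8²≡6, 9²≡23, 10²≡13, 11²≡5, 12²≡28, 13²≡24, 14²≡22 (mod 29).
The residues are {1, 4, 5, 6, 7, 9, 13, 16, 20, 22, 23, 24, 25, 28}; the non-residues are the remaining 14 nonzero classes.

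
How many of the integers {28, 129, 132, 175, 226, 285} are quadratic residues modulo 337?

5

(28/337) = +1 → QR.
(129/337) = +1 → QR.
(132/337) = -1 → non-residue.
(175/337) = +1 → QR.
(226/337) = +1 → QR.
(285/337) = +1 → QR.
Total quadratic residues among the 6: 5.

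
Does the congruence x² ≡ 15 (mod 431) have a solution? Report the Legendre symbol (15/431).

1

Euler's criterion: (15/431) ≡ 15^215 (mod 431).
15^2 ≡ 225 (mod 431)
15^4 ≡ 198 (mod 431)
15^8 ≡ 414 (mod 431)
15^16 ≡ 289 (mod 431)
15^32 ≡ 338 (mod 431)
15^64 ≡ 29 (mod 431)
15^128 ≡ 410 (mod 431)
15^215 = 15^(128+64+16+4+2+1) ≡ 1 (mod 431).
Result is 1, so (15/431) = 1.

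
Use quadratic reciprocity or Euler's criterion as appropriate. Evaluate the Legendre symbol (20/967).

Euler's criterion: (20/967) ≡ 20^483 (mod 967).
20^2 ≡ 400 (mod 967)
20^4 ≡ 445 (mod 967)
20^8 ≡ 757 (mod 967)
20^16 ≡ 585 (mod 967)
20^32 ≡ 874 (mod 967)
20^64 ≡ 913 (mod 967)
20^128 ≡ 15 (mod 967)
20^256 ≡ 225 (mod 967)
20^483 = 20^(256+128+64+32+2+1) ≡ 966 (mod 967).
Result is 966 ≡ −1, so (20/967) = −1.

-1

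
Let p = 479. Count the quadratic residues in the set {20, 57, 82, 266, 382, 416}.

(20/479) = +1 → QR.
(57/479) = -1 → non-residue.
(82/479) = -1 → non-residue.
(266/479) = -1 → non-residue.
(382/479) = -1 → non-residue.
(416/479) = -1 → non-residue.
Total quadratic residues among the 6: 1.

1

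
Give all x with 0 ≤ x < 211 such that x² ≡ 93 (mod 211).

84, 127

Since 211 ≡ 3 (mod 4), a square root of 93 is 93^((211+1)/4) = 93^53 mod 211.
Repeated squaring: 93^2≡209, 93^4≡4, 93^8≡16, 93^16≡45, 93^32≡126 (mod 211).
93^53 = 93^(32+16+4+1) ≡ 84 (mod 211).
Check: 84² = 7056 ≡ 93 (mod 211). The two roots are 84 and 127.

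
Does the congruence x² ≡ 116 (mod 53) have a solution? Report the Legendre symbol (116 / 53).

Euler's criterion: (116/53) ≡ 10^26 (mod 53).
10^2 ≡ 47 (mod 53)
10^4 ≡ 36 (mod 53)
10^8 ≡ 24 (mod 53)
10^16 ≡ 46 (mod 53)
10^26 = 10^(16+8+2) ≡ 1 (mod 53).
Result is 1, so (116/53) = 1.

1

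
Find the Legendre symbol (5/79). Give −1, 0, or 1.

1

Euler's criterion: (5/79) ≡ 5^39 (mod 79).
5^2 ≡ 25 (mod 79)
5^4 ≡ 72 (mod 79)
5^8 ≡ 49 (mod 79)
5^16 ≡ 31 (mod 79)
5^32 ≡ 13 (mod 79)
5^39 = 5^(32+4+2+1) ≡ 1 (mod 79).
Result is 1, so (5/79) = 1.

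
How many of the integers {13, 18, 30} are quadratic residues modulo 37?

1

(13/37) = -1 → non-residue.
(18/37) = -1 → non-residue.
(30/37) = +1 → QR.
Total quadratic residues among the 3: 1.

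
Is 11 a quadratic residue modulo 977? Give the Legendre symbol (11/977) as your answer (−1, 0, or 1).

Euler's criterion: (11/977) ≡ 11^488 (mod 977).
11^2 ≡ 121 (mod 977)
11^4 ≡ 963 (mod 977)
11^8 ≡ 196 (mod 977)
11^16 ≡ 313 (mod 977)
11^32 ≡ 269 (mod 977)
11^64 ≡ 63 (mod 977)
11^128 ≡ 61 (mod 977)
11^256 ≡ 790 (mod 977)
11^488 = 11^(256+128+64+32+8) ≡ 1 (mod 977).
Result is 1, so (11/977) = 1.

1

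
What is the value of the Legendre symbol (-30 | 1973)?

First reduce: -30 ≡ 1943 (mod 1973).
Reciprocity: 1943 ≡ 3 and 1973 ≡ 1 (mod 4), so (1943/1973) = +(1973/1943).
Reduce top mod 1943: now compute (30/1943).
Pull out 2: since 1943 ≡ 7 (mod 8), (2/1943) = +1.
Reciprocity: 15 ≡ 3 and 1943 ≡ 3 (mod 4), so (15/1943) = −(1943/15).
Reduce top mod 15: now compute (8/15).
Pull out 2^3: since 15 ≡ 7 (mod 8), (2/15) = +1, so (2/15)^3 = +1.
Reached (1/15) = 1. Collecting the sign flips along the way, the symbol is -1.

-1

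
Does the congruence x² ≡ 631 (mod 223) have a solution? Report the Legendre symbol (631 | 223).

-1

First reduce: 631 ≡ 185 (mod 223).
Reciprocity: 185 ≡ 1 and 223 ≡ 3 (mod 4), so (185/223) = +(223/185).
Reduce top mod 185: now compute (38/185).
Pull out 2: since 185 ≡ 1 (mod 8), (2/185) = +1.
Reciprocity: 19 ≡ 3 and 185 ≡ 1 (mod 4), so (19/185) = +(185/19).
Reduce top mod 19: now compute (14/19).
Pull out 2: since 19 ≡ 3 (mod 8), (2/19) = -1.
Reciprocity: 7 ≡ 3 and 19 ≡ 3 (mod 4), so (7/19) = −(19/7).
Reduce top mod 7: now compute (5/7).
Reciprocity: 5 ≡ 1 and 7 ≡ 3 (mod 4), so (5/7) = +(7/5).
Reduce top mod 5: now compute (2/5).
Pull out 2: since 5 ≡ 5 (mod 8), (2/5) = -1.
Reached (1/5) = 1. Collecting the sign flips along the way, the symbol is -1.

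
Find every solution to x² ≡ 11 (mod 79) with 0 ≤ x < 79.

13, 66

Since 79 ≡ 3 (mod 4), a square root of 11 is 11^((79+1)/4) = 11^20 mod 79.
Repeated squaring: 11^2≡42, 11^4≡26, 11^8≡44, 11^16≡40 (mod 79).
11^20 = 11^(16+4) ≡ 13 (mod 79).
Check: 13² = 169 ≡ 11 (mod 79). The two roots are 13 and 66.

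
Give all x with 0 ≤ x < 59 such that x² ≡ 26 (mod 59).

Since 59 ≡ 3 (mod 4), a square root of 26 is 26^((59+1)/4) = 26^15 mod 59.
Repeated squaring: 26^2≡27, 26^4≡21, 26^8≡28 (mod 59).
26^15 = 26^(8+4+2+1) ≡ 12 (mod 59).
Check: 12² = 144 ≡ 26 (mod 59). The two roots are 12 and 47.

12, 47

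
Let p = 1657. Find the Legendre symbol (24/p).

Pull out 2^3: since 1657 ≡ 1 (mod 8), (2/1657) = +1, so (2/1657)^3 = +1.
Reciprocity: 3 ≡ 3 and 1657 ≡ 1 (mod 4), so (3/1657) = +(1657/3).
Reduce top mod 3: now compute (1/3).
Reached (1/3) = 1. Collecting the sign flips along the way, the symbol is +1.

1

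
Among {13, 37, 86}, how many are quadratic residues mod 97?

(13/97) = -1 → non-residue.
(37/97) = -1 → non-residue.
(86/97) = +1 → QR.
Total quadratic residues among the 3: 1.

1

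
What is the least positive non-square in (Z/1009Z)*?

11

(2/1009) = +1, so 2 is a residue.
(3/1009) = +1, so 3 is a residue.
(4/1009) = +1, so 4 is a residue.
(5/1009) = +1, so 5 is a residue.
(6/1009) = +1, so 6 is a residue.
(7/1009) = +1, so 7 is a residue.
(8/1009) = +1, so 8 is a residue.
(9/1009) = +1, so 9 is a residue.
(10/1009) = +1, so 10 is a residue.
(11/1009) = −1, so 11 is the smallest positive non-residue mod 1009.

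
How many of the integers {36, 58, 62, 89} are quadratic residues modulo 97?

(36/97) = +1 → QR.
(58/97) = -1 → non-residue.
(62/97) = +1 → QR.
(89/97) = +1 → QR.
Total quadratic residues among the 4: 3.

3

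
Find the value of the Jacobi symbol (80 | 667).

Pull out 2^4: since 667 ≡ 3 (mod 8), (2/667) = -1, so (2/667)^4 = +1.
Reciprocity: 5 ≡ 1 and 667 ≡ 3 (mod 4), so (5/667) = +(667/5).
Reduce top mod 5: now compute (2/5).
Pull out 2: since 5 ≡ 5 (mod 8), (2/5) = -1.
Reached (1/5) = 1. Collecting the sign flips along the way, the symbol is -1.

-1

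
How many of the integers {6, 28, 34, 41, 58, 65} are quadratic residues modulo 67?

(6/67) = +1 → QR.
(28/67) = -1 → non-residue.
(34/67) = -1 → non-residue.
(41/67) = -1 → non-residue.
(58/67) = -1 → non-residue.
(65/67) = +1 → QR.
Total quadratic residues among the 6: 2.

2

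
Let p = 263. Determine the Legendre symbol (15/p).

-1

Euler's criterion: (15/263) ≡ 15^131 (mod 263).
15^2 ≡ 225 (mod 263)
15^4 ≡ 129 (mod 263)
15^8 ≡ 72 (mod 263)
15^16 ≡ 187 (mod 263)
15^32 ≡ 253 (mod 263)
15^64 ≡ 100 (mod 263)
15^128 ≡ 6 (mod 263)
15^131 = 15^(128+2+1) ≡ 262 (mod 263).
Result is 262 ≡ −1, so (15/263) = −1.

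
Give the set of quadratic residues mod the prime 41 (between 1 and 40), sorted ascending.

Square k = 1,…,20 (k and 41−k give the same square):
1²=1, 2²=4, 3²=9, 4²=16, 5²=25, 6²=36, 7²≡8, 8²≡23, 9²≡40, 10²≡18, 11²≡39, 12²≡21, 13²≡5, 14²≡32, 15²≡20, 16²≡10, 17²≡2, 18²≡37, 19²≡33, 20²≡31 (mod 41).
So the quadratic residues mod 41 are {1, 2, 4, 5, 8, 9, 10, 16, 18, 20, 21, 23, 25, 31, 32, 33, 36, 37, 39, 40}.

1 2 4 5 8 9 10 16 18 20 21 23 25 31 32 33 36 37 39 40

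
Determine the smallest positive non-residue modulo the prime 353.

(2/353) = +1, so 2 is a residue.
(3/353) = −1, so 3 is the smallest positive non-residue mod 353.

3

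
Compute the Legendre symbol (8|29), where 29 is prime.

-1

Pull out 2^3: since 29 ≡ 5 (mod 8), (2/29) = -1, so (2/29)^3 = -1.
Reached (1/29) = 1. Collecting the sign flips along the way, the symbol is -1.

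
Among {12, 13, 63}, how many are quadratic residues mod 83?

(12/83) = +1 → QR.
(13/83) = -1 → non-residue.
(63/83) = +1 → QR.
Total quadratic residues among the 3: 2.

2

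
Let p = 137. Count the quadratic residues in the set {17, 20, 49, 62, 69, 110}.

3

(17/137) = +1 → QR.
(20/137) = -1 → non-residue.
(49/137) = +1 → QR.
(62/137) = -1 → non-residue.
(69/137) = +1 → QR.
(110/137) = -1 → non-residue.
Total quadratic residues among the 6: 3.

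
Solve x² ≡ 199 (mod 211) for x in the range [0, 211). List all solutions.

Since 211 ≡ 3 (mod 4), a square root of 199 is 199^((211+1)/4) = 199^53 mod 211.
Repeated squaring: 199^2≡144, 199^4≡58, 199^8≡199, 199^16≡144, 199^32≡58 (mod 211).
199^53 = 199^(32+16+4+1) ≡ 58 (mod 211).
Check: 58² = 3364 ≡ 199 (mod 211). The two roots are 58 and 153.

58, 153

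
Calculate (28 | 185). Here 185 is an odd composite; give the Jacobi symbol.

-1

Pull out 2^2: since 185 ≡ 1 (mod 8), (2/185) = +1, so (2/185)^2 = +1.
Reciprocity: 7 ≡ 3 and 185 ≡ 1 (mod 4), so (7/185) = +(185/7).
Reduce top mod 7: now compute (3/7).
Reciprocity: 3 ≡ 3 and 7 ≡ 3 (mod 4), so (3/7) = −(7/3).
Reduce top mod 3: now compute (1/3).
Reached (1/3) = 1. Collecting the sign flips along the way, the symbol is -1.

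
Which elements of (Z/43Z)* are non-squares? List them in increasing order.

Square k = 1,…,21 (k and 43−k give the same square):
1²=1, 2²=4, 3²=9, 4²=16, 5²=25, 6²=36, 7²≡6, 8²≡21, 9²≡38, 10²≡14, 11²≡35, 12²≡15, 13²≡40, 14²≡24, 15²≡10, 16²≡41, 17²≡31, 18²≡23, 19²≡17, 20²≡13, 21²≡11 (mod 43).
The residues are {1, 4, 6, 9, 10, 11, 13, 14, 15, 16, 17, 21, 23, 24, 25, 31, 35, 36, 38, 40, 41}; the non-residues are the remaining 21 nonzero classes.

2, 3, 5, 7, 8, 12, 18, 19, 20, 22, 26, 27, 28, 29, 30, 32, 33, 34, 37, 39, 42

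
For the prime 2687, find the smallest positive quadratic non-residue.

(2/2687) = +1, so 2 is a residue.
(3/2687) = +1, so 3 is a residue.
(4/2687) = +1, so 4 is a residue.
(5/2687) = −1, so 5 is the smallest positive non-residue mod 2687.

5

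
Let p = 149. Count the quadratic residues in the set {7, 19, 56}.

(7/149) = +1 → QR.
(19/149) = +1 → QR.
(56/149) = -1 → non-residue.
Total quadratic residues among the 3: 2.

2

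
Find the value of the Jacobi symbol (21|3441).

Reciprocity: 21 ≡ 1 and 3441 ≡ 1 (mod 4), so (21/3441) = +(3441/21).
Reduce top mod 21: now compute (18/21).
Pull out 2: since 21 ≡ 5 (mod 8), (2/21) = -1.
Reciprocity: 9 ≡ 1 and 21 ≡ 1 (mod 4), so (9/21) = +(21/9).
Reduce top mod 9: now compute (3/9).
Reciprocity: 3 ≡ 3 and 9 ≡ 1 (mod 4), so (3/9) = +(9/3).
Reduce top mod 3: now compute (0/3).
Top reduces to 0: gcd > 1, so the symbol is 0.

0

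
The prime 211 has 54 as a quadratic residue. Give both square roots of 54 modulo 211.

Since 211 ≡ 3 (mod 4), a square root of 54 is 54^((211+1)/4) = 54^53 mod 211.
Repeated squaring: 54^2≡173, 54^4≡178, 54^8≡34, 54^16≡101, 54^32≡73 (mod 211).
54^53 = 54^(32+16+4+1) ≡ 73 (mod 211).
Check: 73² = 5329 ≡ 54 (mod 211). The two roots are 73 and 138.

73, 138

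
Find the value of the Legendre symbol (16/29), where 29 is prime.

1

Pull out 2^4: since 29 ≡ 5 (mod 8), (2/29) = -1, so (2/29)^4 = +1.
Reached (1/29) = 1. Collecting the sign flips along the way, the symbol is +1.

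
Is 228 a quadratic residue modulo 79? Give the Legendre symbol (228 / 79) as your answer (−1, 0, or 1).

-1

Euler's criterion: (228/79) ≡ 70^39 (mod 79).
70^2 ≡ 2 (mod 79)
70^4 ≡ 4 (mod 79)
70^8 ≡ 16 (mod 79)
70^16 ≡ 19 (mod 79)
70^32 ≡ 45 (mod 79)
70^39 = 70^(32+4+2+1) ≡ 78 (mod 79).
Result is 78 ≡ −1, so (228/79) = −1.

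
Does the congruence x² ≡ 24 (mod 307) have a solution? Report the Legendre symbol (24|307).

Euler's criterion: (24/307) ≡ 24^153 (mod 307).
24^2 ≡ 269 (mod 307)
24^4 ≡ 216 (mod 307)
24^8 ≡ 299 (mod 307)
24^16 ≡ 64 (mod 307)
24^32 ≡ 105 (mod 307)
24^64 ≡ 280 (mod 307)
24^128 ≡ 115 (mod 307)
24^153 = 24^(128+16+8+1) ≡ 1 (mod 307).
Result is 1, so (24/307) = 1.

1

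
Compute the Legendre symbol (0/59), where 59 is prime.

Top reduces to 0: gcd > 1, so the symbol is 0.

0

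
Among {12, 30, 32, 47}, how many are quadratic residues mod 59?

1

(12/59) = +1 → QR.
(30/59) = -1 → non-residue.
(32/59) = -1 → non-residue.
(47/59) = -1 → non-residue.
Total quadratic residues among the 4: 1.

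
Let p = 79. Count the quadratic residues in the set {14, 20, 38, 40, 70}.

3

(14/79) = -1 → non-residue.
(20/79) = +1 → QR.
(38/79) = +1 → QR.
(40/79) = +1 → QR.
(70/79) = -1 → non-residue.
Total quadratic residues among the 5: 3.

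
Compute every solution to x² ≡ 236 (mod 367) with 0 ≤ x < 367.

Since 367 ≡ 3 (mod 4), a square root of 236 is 236^((367+1)/4) = 236^92 mod 367.
Repeated squaring: 236^2≡279, 236^4≡37, 236^8≡268, 236^16≡259, 236^32≡287, 236^64≡161 (mod 367).
236^92 = 236^(64+16+8+4) ≡ 128 (mod 367).
Check: 128² = 16384 ≡ 236 (mod 367). The two roots are 128 and 239.

128, 239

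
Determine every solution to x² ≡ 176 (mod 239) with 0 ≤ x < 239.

Since 239 ≡ 3 (mod 4), a square root of 176 is 176^((239+1)/4) = 176^60 mod 239.
Repeated squaring: 176^2≡145, 176^4≡232, 176^8≡49, 176^16≡11, 176^32≡121 (mod 239).
176^60 = 176^(32+16+8+4) ≡ 196 (mod 239).
Check: 196² = 38416 ≡ 176 (mod 239). The two roots are 43 and 196.

43, 196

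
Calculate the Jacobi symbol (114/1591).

Pull out 2: since 1591 ≡ 7 (mod 8), (2/1591) = +1.
Reciprocity: 57 ≡ 1 and 1591 ≡ 3 (mod 4), so (57/1591) = +(1591/57).
Reduce top mod 57: now compute (52/57).
Pull out 2^2: since 57 ≡ 1 (mod 8), (2/57) = +1, so (2/57)^2 = +1.
Reciprocity: 13 ≡ 1 and 57 ≡ 1 (mod 4), so (13/57) = +(57/13).
Reduce top mod 13: now compute (5/13).
Reciprocity: 5 ≡ 1 and 13 ≡ 1 (mod 4), so (5/13) = +(13/5).
Reduce top mod 5: now compute (3/5).
Reciprocity: 3 ≡ 3 and 5 ≡ 1 (mod 4), so (3/5) = +(5/3).
Reduce top mod 3: now compute (2/3).
Pull out 2: since 3 ≡ 3 (mod 8), (2/3) = -1.
Reached (1/3) = 1. Collecting the sign flips along the way, the symbol is -1.

-1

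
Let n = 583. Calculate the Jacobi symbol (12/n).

Pull out 2^2: since 583 ≡ 7 (mod 8), (2/583) = +1, so (2/583)^2 = +1.
Reciprocity: 3 ≡ 3 and 583 ≡ 3 (mod 4), so (3/583) = −(583/3).
Reduce top mod 3: now compute (1/3).
Reached (1/3) = 1. Collecting the sign flips along the way, the symbol is -1.

-1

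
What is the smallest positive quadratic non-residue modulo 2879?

7

(2/2879) = +1, so 2 is a residue.
(3/2879) = +1, so 3 is a residue.
(4/2879) = +1, so 4 is a residue.
(5/2879) = +1, so 5 is a residue.
(6/2879) = +1, so 6 is a residue.
(7/2879) = −1, so 7 is the smallest positive non-residue mod 2879.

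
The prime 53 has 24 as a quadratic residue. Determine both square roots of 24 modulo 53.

17, 36

53 ≡ 1 (mod 4), so we find a root by search.
Trying successive values, 17² = 289 ≡ 24 (mod 53). The other root is 53 − 17 = 36.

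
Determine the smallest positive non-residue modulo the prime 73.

5

(2/73) = +1, so 2 is a residue.
(3/73) = +1, so 3 is a residue.
(4/73) = +1, so 4 is a residue.
(5/73) = −1, so 5 is the smallest positive non-residue mod 73.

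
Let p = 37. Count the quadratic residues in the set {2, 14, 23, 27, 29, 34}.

(2/37) = -1 → non-residue.
(14/37) = -1 → non-residue.
(23/37) = -1 → non-residue.
(27/37) = +1 → QR.
(29/37) = -1 → non-residue.
(34/37) = +1 → QR.
Total quadratic residues among the 6: 2.

2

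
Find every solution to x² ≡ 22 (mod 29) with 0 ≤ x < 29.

29 ≡ 1 (mod 4), so we find a root by search.
Trying successive values, 14² = 196 ≡ 22 (mod 29). The other root is 29 − 14 = 15.

14, 15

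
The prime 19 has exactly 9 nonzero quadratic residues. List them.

Square k = 1,…,9 (k and 19−k give the same square):
1²=1, 2²=4, 3²=9, 4²=16, 5²≡6, 6²≡17, 7²≡11, 8²≡7, 9²≡5 (mod 19).
So the quadratic residues mod 19 are {1, 4, 5, 6, 7, 9, 11, 16, 17}.

1 4 5 6 7 9 11 16 17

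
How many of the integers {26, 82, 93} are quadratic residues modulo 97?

1

(26/97) = -1 → non-residue.
(82/97) = -1 → non-residue.
(93/97) = +1 → QR.
Total quadratic residues among the 3: 1.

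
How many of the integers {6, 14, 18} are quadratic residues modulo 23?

(6/23) = +1 → QR.
(14/23) = -1 → non-residue.
(18/23) = +1 → QR.
Total quadratic residues among the 3: 2.

2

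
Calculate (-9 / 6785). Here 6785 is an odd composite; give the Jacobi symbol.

1

First reduce: -9 ≡ 6776 (mod 6785).
Pull out 2^3: since 6785 ≡ 1 (mod 8), (2/6785) = +1, so (2/6785)^3 = +1.
Reciprocity: 847 ≡ 3 and 6785 ≡ 1 (mod 4), so (847/6785) = +(6785/847).
Reduce top mod 847: now compute (9/847).
Reciprocity: 9 ≡ 1 and 847 ≡ 3 (mod 4), so (9/847) = +(847/9).
Reduce top mod 9: now compute (1/9).
Reached (1/9) = 1. Collecting the sign flips along the way, the symbol is +1.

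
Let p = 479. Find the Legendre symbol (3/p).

1

Reciprocity: 3 ≡ 3 and 479 ≡ 3 (mod 4), so (3/479) = −(479/3).
Reduce top mod 3: now compute (2/3).
Pull out 2: since 3 ≡ 3 (mod 8), (2/3) = -1.
Reached (1/3) = 1. Collecting the sign flips along the way, the symbol is +1.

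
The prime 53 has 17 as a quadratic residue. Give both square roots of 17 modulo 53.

53 ≡ 1 (mod 4), so we find a root by search.
Trying successive values, 21² = 441 ≡ 17 (mod 53). The other root is 53 − 21 = 32.

21, 32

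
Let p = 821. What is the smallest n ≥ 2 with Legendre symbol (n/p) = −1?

(2/821) = −1, so 2 is the smallest positive non-residue mod 821.

2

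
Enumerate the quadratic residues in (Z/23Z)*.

Square k = 1,…,11 (k and 23−k give the same square):
1²=1, 2²=4, 3²=9, 4²=16, 5²≡2, 6²≡13, 7²≡3, 8²≡18, 9²≡12, 10²≡8, 11²≡6 (mod 23).
So the quadratic residues mod 23 are {1, 2, 3, 4, 6, 8, 9, 12, 13, 16, 18}.

1,2,3,4,6,8,9,12,13,16,18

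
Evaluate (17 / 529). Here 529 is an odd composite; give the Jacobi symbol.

Reciprocity: 17 ≡ 1 and 529 ≡ 1 (mod 4), so (17/529) = +(529/17).
Reduce top mod 17: now compute (2/17).
Pull out 2: since 17 ≡ 1 (mod 8), (2/17) = +1.
Reached (1/17) = 1. Collecting the sign flips along the way, the symbol is +1.

1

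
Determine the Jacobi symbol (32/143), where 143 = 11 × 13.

Pull out 2^5: since 143 ≡ 7 (mod 8), (2/143) = +1, so (2/143)^5 = +1.
Reached (1/143) = 1. Collecting the sign flips along the way, the symbol is +1.

1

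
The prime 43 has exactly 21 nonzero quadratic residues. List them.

Square k = 1,…,21 (k and 43−k give the same square):
1²=1, 2²=4, 3²=9, 4²=16, 5²=25, 6²=36, 7²≡6, 8²≡21, 9²≡38, 10²≡14, 11²≡35, 12²≡15, 13²≡40, 14²≡24, 15²≡10, 16²≡41, 17²≡31, 18²≡23, 19²≡17, 20²≡13, 21²≡11 (mod 43).
So the quadratic residues mod 43 are {1, 4, 6, 9, 10, 11, 13, 14, 15, 16, 17, 21, 23, 24, 25, 31, 35, 36, 38, 40, 41}.

1, 4, 6, 9, 10, 11, 13, 14, 15, 16, 17, 21, 23, 24, 25, 31, 35, 36, 38, 40, 41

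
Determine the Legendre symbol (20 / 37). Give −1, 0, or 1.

Euler's criterion: (20/37) ≡ 20^18 (mod 37).
20^2 ≡ 30 (mod 37)
20^4 ≡ 12 (mod 37)
20^8 ≡ 33 (mod 37)
20^16 ≡ 16 (mod 37)
20^18 = 20^(16+2) ≡ 36 (mod 37).
Result is 36 ≡ −1, so (20/37) = −1.

-1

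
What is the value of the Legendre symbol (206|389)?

Pull out 2: since 389 ≡ 5 (mod 8), (2/389) = -1.
Reciprocity: 103 ≡ 3 and 389 ≡ 1 (mod 4), so (103/389) = +(389/103).
Reduce top mod 103: now compute (80/103).
Pull out 2^4: since 103 ≡ 7 (mod 8), (2/103) = +1, so (2/103)^4 = +1.
Reciprocity: 5 ≡ 1 and 103 ≡ 3 (mod 4), so (5/103) = +(103/5).
Reduce top mod 5: now compute (3/5).
Reciprocity: 3 ≡ 3 and 5 ≡ 1 (mod 4), so (3/5) = +(5/3).
Reduce top mod 3: now compute (2/3).
Pull out 2: since 3 ≡ 3 (mod 8), (2/3) = -1.
Reached (1/3) = 1. Collecting the sign flips along the way, the symbol is +1.

1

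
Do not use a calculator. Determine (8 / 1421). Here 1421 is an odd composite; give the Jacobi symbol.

-1

Pull out 2^3: since 1421 ≡ 5 (mod 8), (2/1421) = -1, so (2/1421)^3 = -1.
Reached (1/1421) = 1. Collecting the sign flips along the way, the symbol is -1.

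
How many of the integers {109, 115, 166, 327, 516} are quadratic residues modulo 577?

0

(109/577) = -1 → non-residue.
(115/577) = -1 → non-residue.
(166/577) = -1 → non-residue.
(327/577) = -1 → non-residue.
(516/577) = -1 → non-residue.
Total quadratic residues among the 5: 0.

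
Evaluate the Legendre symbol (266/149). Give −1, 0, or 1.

First reduce: 266 ≡ 117 (mod 149).
Reciprocity: 117 ≡ 1 and 149 ≡ 1 (mod 4), so (117/149) = +(149/117).
Reduce top mod 117: now compute (32/117).
Pull out 2^5: since 117 ≡ 5 (mod 8), (2/117) = -1, so (2/117)^5 = -1.
Reached (1/117) = 1. Collecting the sign flips along the way, the symbol is -1.

-1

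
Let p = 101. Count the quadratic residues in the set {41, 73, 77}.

1

(41/101) = -1 → non-residue.
(73/101) = -1 → non-residue.
(77/101) = +1 → QR.
Total quadratic residues among the 3: 1.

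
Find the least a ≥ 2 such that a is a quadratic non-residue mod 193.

(2/193) = +1, so 2 is a residue.
(3/193) = +1, so 3 is a residue.
(4/193) = +1, so 4 is a residue.
(5/193) = −1, so 5 is the smallest positive non-residue mod 193.

5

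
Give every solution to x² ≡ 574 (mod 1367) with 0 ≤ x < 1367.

608, 759

Since 1367 ≡ 3 (mod 4), a square root of 574 is 574^((1367+1)/4) = 574^342 mod 1367.
Repeated squaring: 574^2≡29, 574^4≡841, 574^8≡542, 574^16≡1226, 574^32≡743, 574^64≡1148, 574^128≡116, 574^256≡1153 (mod 1367).
574^342 = 574^(256+64+16+4+2) ≡ 608 (mod 1367).
Check: 608² = 369664 ≡ 574 (mod 1367). The two roots are 608 and 759.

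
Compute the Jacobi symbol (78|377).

0

Pull out 2: since 377 ≡ 1 (mod 8), (2/377) = +1.
Reciprocity: 39 ≡ 3 and 377 ≡ 1 (mod 4), so (39/377) = +(377/39).
Reduce top mod 39: now compute (26/39).
Pull out 2: since 39 ≡ 7 (mod 8), (2/39) = +1.
Reciprocity: 13 ≡ 1 and 39 ≡ 3 (mod 4), so (13/39) = +(39/13).
Reduce top mod 13: now compute (0/13).
Top reduces to 0: gcd > 1, so the symbol is 0.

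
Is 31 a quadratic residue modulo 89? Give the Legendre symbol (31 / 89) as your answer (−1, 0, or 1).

-1

Reciprocity: 31 ≡ 3 and 89 ≡ 1 (mod 4), so (31/89) = +(89/31).
Reduce top mod 31: now compute (27/31).
Reciprocity: 27 ≡ 3 and 31 ≡ 3 (mod 4), so (27/31) = −(31/27).
Reduce top mod 27: now compute (4/27).
Pull out 2^2: since 27 ≡ 3 (mod 8), (2/27) = -1, so (2/27)^2 = +1.
Reached (1/27) = 1. Collecting the sign flips along the way, the symbol is -1.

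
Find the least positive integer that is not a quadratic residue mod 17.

(2/17) = +1, so 2 is a residue.
(3/17) = −1, so 3 is the smallest positive non-residue mod 17.

3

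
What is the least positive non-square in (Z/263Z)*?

5

(2/263) = +1, so 2 is a residue.
(3/263) = +1, so 3 is a residue.
(4/263) = +1, so 4 is a residue.
(5/263) = −1, so 5 is the smallest positive non-residue mod 263.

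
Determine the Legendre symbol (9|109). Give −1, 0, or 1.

1

Reciprocity: 9 ≡ 1 and 109 ≡ 1 (mod 4), so (9/109) = +(109/9).
Reduce top mod 9: now compute (1/9).
Reached (1/9) = 1. Collecting the sign flips along the way, the symbol is +1.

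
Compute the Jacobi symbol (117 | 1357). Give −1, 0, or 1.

-1

Reciprocity: 117 ≡ 1 and 1357 ≡ 1 (mod 4), so (117/1357) = +(1357/117).
Reduce top mod 117: now compute (70/117).
Pull out 2: since 117 ≡ 5 (mod 8), (2/117) = -1.
Reciprocity: 35 ≡ 3 and 117 ≡ 1 (mod 4), so (35/117) = +(117/35).
Reduce top mod 35: now compute (12/35).
Pull out 2^2: since 35 ≡ 3 (mod 8), (2/35) = -1, so (2/35)^2 = +1.
Reciprocity: 3 ≡ 3 and 35 ≡ 3 (mod 4), so (3/35) = −(35/3).
Reduce top mod 3: now compute (2/3).
Pull out 2: since 3 ≡ 3 (mod 8), (2/3) = -1.
Reached (1/3) = 1. Collecting the sign flips along the way, the symbol is -1.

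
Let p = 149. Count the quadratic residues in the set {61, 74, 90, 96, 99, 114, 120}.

4

(61/149) = +1 → QR.
(74/149) = -1 → non-residue.
(90/149) = -1 → non-residue.
(96/149) = +1 → QR.
(99/149) = -1 → non-residue.
(114/149) = +1 → QR.
(120/149) = +1 → QR.
Total quadratic residues among the 7: 4.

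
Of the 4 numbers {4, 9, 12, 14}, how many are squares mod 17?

2

(4/17) = +1 → QR.
(9/17) = +1 → QR.
(12/17) = -1 → non-residue.
(14/17) = -1 → non-residue.
Total quadratic residues among the 4: 2.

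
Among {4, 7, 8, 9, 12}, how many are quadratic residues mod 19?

3

(4/19) = +1 → QR.
(7/19) = +1 → QR.
(8/19) = -1 → non-residue.
(9/19) = +1 → QR.
(12/19) = -1 → non-residue.
Total quadratic residues among the 5: 3.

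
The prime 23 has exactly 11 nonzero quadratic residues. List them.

Square k = 1,…,11 (k and 23−k give the same square):
1²=1, 2²=4, 3²=9, 4²=16, 5²≡2, 6²≡13, 7²≡3, 8²≡18, 9²≡12, 10²≡8, 11²≡6 (mod 23).
So the quadratic residues mod 23 are {1, 2, 3, 4, 6, 8, 9, 12, 13, 16, 18}.

1 2 3 4 6 8 9 12 13 16 18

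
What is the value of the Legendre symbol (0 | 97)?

0

Top reduces to 0: gcd > 1, so the symbol is 0.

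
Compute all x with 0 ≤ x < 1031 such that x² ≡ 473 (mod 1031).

408, 623

Since 1031 ≡ 3 (mod 4), a square root of 473 is 473^((1031+1)/4) = 473^258 mod 1031.
Repeated squaring: 473^2≡2, 473^4≡4, 473^8≡16, 473^16≡256, 473^32≡583, 473^64≡690, 473^128≡809, 473^256≡827 (mod 1031).
473^258 = 473^(256+2) ≡ 623 (mod 1031).
Check: 623² = 388129 ≡ 473 (mod 1031). The two roots are 408 and 623.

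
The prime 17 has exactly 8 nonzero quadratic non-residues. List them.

3,5,6,7,10,11,12,14

Square k = 1,…,8 (k and 17−k give the same square):
1²=1, 2²=4, 3²=9, 4²=16, 5²≡8, 6²≡2, 7²≡15, 8²≡13 (mod 17).
The residues are {1, 2, 4, 8, 9, 13, 15, 16}; the non-residues are the remaining 8 nonzero classes.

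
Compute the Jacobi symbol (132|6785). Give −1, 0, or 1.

Pull out 2^2: since 6785 ≡ 1 (mod 8), (2/6785) = +1, so (2/6785)^2 = +1.
Reciprocity: 33 ≡ 1 and 6785 ≡ 1 (mod 4), so (33/6785) = +(6785/33).
Reduce top mod 33: now compute (20/33).
Pull out 2^2: since 33 ≡ 1 (mod 8), (2/33) = +1, so (2/33)^2 = +1.
Reciprocity: 5 ≡ 1 and 33 ≡ 1 (mod 4), so (5/33) = +(33/5).
Reduce top mod 5: now compute (3/5).
Reciprocity: 3 ≡ 3 and 5 ≡ 1 (mod 4), so (3/5) = +(5/3).
Reduce top mod 3: now compute (2/3).
Pull out 2: since 3 ≡ 3 (mod 8), (2/3) = -1.
Reached (1/3) = 1. Collecting the sign flips along the way, the symbol is -1.

-1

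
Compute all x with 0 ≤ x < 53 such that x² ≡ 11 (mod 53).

53 ≡ 1 (mod 4), so we find a root by search.
Trying successive values, 8² = 64 ≡ 11 (mod 53). The other root is 53 − 8 = 45.

8, 45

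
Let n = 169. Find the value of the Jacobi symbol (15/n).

Reciprocity: 15 ≡ 3 and 169 ≡ 1 (mod 4), so (15/169) = +(169/15).
Reduce top mod 15: now compute (4/15).
Pull out 2^2: since 15 ≡ 7 (mod 8), (2/15) = +1, so (2/15)^2 = +1.
Reached (1/15) = 1. Collecting the sign flips along the way, the symbol is +1.

1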